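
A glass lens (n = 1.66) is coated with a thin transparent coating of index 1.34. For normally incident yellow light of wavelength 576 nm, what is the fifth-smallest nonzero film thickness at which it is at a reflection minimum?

967 nm

Ray reflecting at the top interface goes from n = 1.0 toward n = 1.34: a half-wave phase shift.
Ray reflecting at the bottom interface goes from n = 1.34 toward n = 1.66: a half-wave phase shift.
Net: no relative phase inversion (both shifts match).
So the condition for destructive reflection is 2 n t = (m + ½) λ.
The fifth-smallest nonzero thickness corresponds to m = 4: t = (m + ½) λ / (2 n) = 4.50 × 576 / (2 × 1.34) = 967 nm.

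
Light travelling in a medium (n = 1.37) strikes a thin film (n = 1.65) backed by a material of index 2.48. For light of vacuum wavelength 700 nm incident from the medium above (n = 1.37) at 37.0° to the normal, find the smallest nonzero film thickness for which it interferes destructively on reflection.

122 nm

Ray reflecting at the top interface goes from n = 1.37 toward n = 1.65: a half-wave phase shift.
Ray reflecting at the bottom interface goes from n = 1.65 toward n = 2.48: a half-wave phase shift.
The two reflections carry the same phase change, so no net offset.
For dark reflection here: 2 n t cos θ_r = (m + ½) λ.
Snell's law: 1.37 sin 37.0° = 1.65 sin θ_r → sin θ_r = 0.500, cos θ_r = 0.866.
Minimum at m = 0: t = λ / (4 n cos θ_r) = 700 / (4 × 1.65 × 0.866) = 122 nm.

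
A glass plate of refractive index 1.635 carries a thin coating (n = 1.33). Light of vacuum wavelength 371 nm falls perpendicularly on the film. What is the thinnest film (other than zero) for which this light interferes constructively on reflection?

At the upper boundary (n = 1.0 to n = 1.33) the reflected ray undergoes a half-wave phase shift.
Ray reflecting at the bottom interface goes from n = 1.33 toward n = 1.635: a half-wave phase shift.
Net: no relative phase inversion (both shifts match).
With no net inversion, constructive interference in reflection requires 2 n t = m λ.
Minimum nonzero at m = 1: t = λ / (2 n) = 371 / (2 × 1.33) = 139 nm.

139 nm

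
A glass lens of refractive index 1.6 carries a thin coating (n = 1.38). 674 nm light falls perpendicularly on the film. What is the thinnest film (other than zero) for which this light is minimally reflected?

At the upper boundary (n = 1.0 to n = 1.38) the reflected ray undergoes a half-wave phase shift.
At the lower boundary (n = 1.38 to n = 1.6) the reflected ray undergoes a half-wave phase shift.
The two reflections carry the same phase change, so no net offset.
With no net inversion, destructive interference in reflection requires 2 n t = (m + ½) λ.
Minimum at m = 0: t = λ / (4 n) = 674 / (4 × 1.38) = 122 nm.

122 nm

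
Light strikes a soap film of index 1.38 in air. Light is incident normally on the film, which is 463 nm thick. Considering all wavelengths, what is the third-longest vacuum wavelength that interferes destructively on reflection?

Ray reflecting at the top interface goes from n = 1.0 toward n = 1.38: a half-wave phase shift.
At the lower boundary (n = 1.38 to n = 1.0) the reflected ray undergoes no phase shift.
The two reflections differ by half a wavelength.
So the condition for destructive reflection is 2 n t = m λ.
λ = 2 n t / m. The third-longest wavelength is m = 3: λ = 2 × 1.38 × 463 / 3.00 = 426 nm.

426 nm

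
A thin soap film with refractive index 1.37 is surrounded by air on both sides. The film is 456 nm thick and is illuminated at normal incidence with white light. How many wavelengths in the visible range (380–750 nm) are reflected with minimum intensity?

Ray reflecting at the top interface goes from n = 1.0 toward n = 1.37: a half-wave phase shift.
At the lower boundary (n = 1.37 to n = 1.0) the reflected ray undergoes no phase shift.
The two reflections differ by half a wavelength.
So the condition for destructive reflection is 2 n t = m λ.
λ = 2 n t / m = 1249 / m nm.
m=1: 1249 nm (IR); m=2: 625 nm (visible); m=3: 416 nm (visible); m=4: 312 nm (UV).

2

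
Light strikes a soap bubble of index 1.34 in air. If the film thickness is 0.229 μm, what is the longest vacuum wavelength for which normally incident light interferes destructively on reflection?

Ray reflecting at the top interface goes from n = 1.0 toward n = 1.34: a half-wave phase shift.
Ray reflecting at the bottom interface goes from n = 1.34 toward n = 1.0: no phase shift.
The two reflections differ by half a wavelength.
For dark reflection here: 2 n t = m λ.
λ = 2 n t / m. The longest wavelength is m = 1: λ = 2 × 1.34 × 229 / 1.00 = 614 nm.

614 nm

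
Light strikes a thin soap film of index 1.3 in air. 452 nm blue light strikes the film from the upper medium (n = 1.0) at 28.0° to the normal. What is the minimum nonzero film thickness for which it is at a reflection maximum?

93.2 nm

Ray reflecting at the top interface goes from n = 1.0 toward n = 1.3: a half-wave phase shift.
Ray reflecting at the bottom interface goes from n = 1.3 toward n = 1.0: no phase shift.
The two reflections differ by half a wavelength.
So the condition for constructive reflection is 2 n t cos θ_r = (m + ½) λ.
Snell's law: 1.0 sin 28.0° = 1.3 sin θ_r → sin θ_r = 0.361, cos θ_r = 0.933.
Minimum at m = 0: t = λ / (4 n cos θ_r) = 452 / (4 × 1.3 × 0.933) = 93.2 nm.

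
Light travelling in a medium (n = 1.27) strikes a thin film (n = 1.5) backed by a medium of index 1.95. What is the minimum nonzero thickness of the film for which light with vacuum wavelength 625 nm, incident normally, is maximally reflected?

At the upper boundary (n = 1.27 to n = 1.5) the reflected ray undergoes a half-wave phase shift.
Ray reflecting at the bottom interface goes from n = 1.5 toward n = 1.95: a half-wave phase shift.
Net: no relative phase inversion (both shifts match).
So the condition for constructive reflection is 2 n t = m λ.
Minimum nonzero at m = 1: t = λ / (2 n) = 625 / (2 × 1.5) = 208 nm.

208 nm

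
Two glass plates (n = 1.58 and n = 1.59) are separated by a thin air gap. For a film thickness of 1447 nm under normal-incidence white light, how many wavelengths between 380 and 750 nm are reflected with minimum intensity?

4

At the upper boundary (n = 1.58 to n = 1.0) the reflected ray undergoes no phase shift.
Ray reflecting at the bottom interface goes from n = 1.0 toward n = 1.59: a half-wave phase shift.
The two reflections differ by half a wavelength.
With one net inversion, destructive interference in reflection requires 2 n t = m λ.
λ = 2 n t / m = 2894 / m nm.
m=3: 965 nm (IR); m=4: 724 nm (visible); m=5: 579 nm (visible); m=6: 482 nm (visible); m=7: 413 nm (visible); m=8: 362 nm (UV).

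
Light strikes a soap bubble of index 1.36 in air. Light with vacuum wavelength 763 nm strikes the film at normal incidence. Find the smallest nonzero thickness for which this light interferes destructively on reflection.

281 nm

Top surface (1.0 → 1.36): reflection off a higher-index medium gives a half-wave phase shift.
Ray reflecting at the bottom interface goes from n = 1.36 toward n = 1.0: no phase shift.
Exactly one π shift → a net half-wave offset.
For dark reflection here: 2 n t = m λ.
The smallest nonzero thickness corresponds to m = 1: t = m λ / (2 n) = 1.00 × 763 / (2 × 1.36) = 281 nm.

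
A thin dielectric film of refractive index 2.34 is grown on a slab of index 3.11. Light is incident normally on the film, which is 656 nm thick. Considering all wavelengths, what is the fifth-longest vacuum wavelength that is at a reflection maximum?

614 nm

Top surface (1.0 → 2.34): reflection off a higher-index medium gives a half-wave phase shift.
At the lower boundary (n = 2.34 to n = 3.11) the reflected ray undergoes a half-wave phase shift.
Net: no relative phase inversion (both shifts match).
So the condition for constructive reflection is 2 n t = m λ.
λ = 2 n t / m. The fifth-longest wavelength is m = 5: λ = 2 × 2.34 × 656 / 5.00 = 614 nm.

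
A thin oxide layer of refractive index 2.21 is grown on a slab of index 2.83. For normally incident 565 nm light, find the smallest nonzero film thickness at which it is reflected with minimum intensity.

63.9 nm

At the upper boundary (n = 1.0 to n = 2.21) the reflected ray undergoes a half-wave phase shift.
Bottom surface (2.21 → 2.83): reflection off a higher-index medium gives a half-wave phase shift.
Net: no relative phase inversion (both shifts match).
For dark reflection here: 2 n t = (m + ½) λ.
Minimum at m = 0: t = λ / (4 n) = 565 / (4 × 2.21) = 63.9 nm.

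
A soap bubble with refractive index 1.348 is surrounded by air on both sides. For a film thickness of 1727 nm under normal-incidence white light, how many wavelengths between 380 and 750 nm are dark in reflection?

6

At the upper boundary (n = 1.0 to n = 1.348) the reflected ray undergoes a half-wave phase shift.
Ray reflecting at the bottom interface goes from n = 1.348 toward n = 1.0: no phase shift.
Exactly one π shift → a net half-wave offset.
For minimum reflection here: 2 n t = m λ.
λ = 2 n t / m = 4656 / m nm.
m=6: 776 nm (IR); m=7: 665 nm (visible); m=8: 582 nm (visible); m=9: 517 nm (visible); m=10: 466 nm (visible); m=11: 423 nm (visible); m=12: 388 nm (visible); m=13: 358 nm (UV).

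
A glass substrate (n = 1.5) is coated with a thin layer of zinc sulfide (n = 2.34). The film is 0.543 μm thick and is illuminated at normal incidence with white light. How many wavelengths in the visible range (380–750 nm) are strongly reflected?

Ray reflecting at the top interface goes from n = 1.0 toward n = 2.34: a half-wave phase shift.
Bottom surface (2.34 → 1.5): reflection off a lower-index medium gives no phase shift.
Net: one phase inversion between the two reflected rays.
So the condition for constructive reflection is 2 n t = (m + ½) λ.
λ = 2 n t / (m + ½) = 2541 / (m + ½) nm.
m=2: 1016 nm (IR); m=3: 726 nm (visible); m=4: 565 nm (visible); m=5: 462 nm (visible); m=6: 391 nm (visible); m=7: 339 nm (UV).

4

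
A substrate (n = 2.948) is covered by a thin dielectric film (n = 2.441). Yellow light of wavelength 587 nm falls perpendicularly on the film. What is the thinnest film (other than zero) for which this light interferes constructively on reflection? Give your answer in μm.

At the upper boundary (n = 1.0 to n = 2.441) the reflected ray undergoes a half-wave phase shift.
At the lower boundary (n = 2.441 to n = 2.948) the reflected ray undergoes a half-wave phase shift.
The two reflections carry the same phase change, so no net offset.
With no net inversion, constructive interference in reflection requires 2 n t = m λ.
Minimum nonzero at m = 1: t = λ / (2 n) = 587 / (2 × 2.441) = 120 nm.

0.120 μm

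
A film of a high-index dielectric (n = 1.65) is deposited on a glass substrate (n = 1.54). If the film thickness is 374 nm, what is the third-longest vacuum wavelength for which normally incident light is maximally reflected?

Ray reflecting at the top interface goes from n = 1.0 toward n = 1.65: a half-wave phase shift.
Ray reflecting at the bottom interface goes from n = 1.65 toward n = 1.54: no phase shift.
Exactly one π shift → a net half-wave offset.
So the condition for constructive reflection is 2 n t = (m + ½) λ.
λ = 2 n t / (m + ½). The third-longest wavelength is m = 2: λ = 2 × 1.65 × 374 / 2.50 = 494 nm.

494 nm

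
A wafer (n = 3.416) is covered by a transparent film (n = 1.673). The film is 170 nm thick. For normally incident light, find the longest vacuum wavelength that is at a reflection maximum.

Top surface (1.0 → 1.673): reflection off a higher-index medium gives a half-wave phase shift.
At the lower boundary (n = 1.673 to n = 3.416) the reflected ray undergoes a half-wave phase shift.
The two reflections carry the same phase change, so no net offset.
For strong reflection here: 2 n t = m λ.
λ = 2 n t / m. The longest wavelength is m = 1: λ = 2 × 1.673 × 170 / 1.00 = 569 nm.

569 nm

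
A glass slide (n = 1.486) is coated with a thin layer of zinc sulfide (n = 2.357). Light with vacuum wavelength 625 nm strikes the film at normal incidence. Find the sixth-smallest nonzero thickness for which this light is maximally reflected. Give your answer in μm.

Top surface (1.0 → 2.357): reflection off a higher-index medium gives a half-wave phase shift.
Ray reflecting at the bottom interface goes from n = 2.357 toward n = 1.486: no phase shift.
Net: one phase inversion between the two reflected rays.
So the condition for constructive reflection is 2 n t = (m + ½) λ.
The sixth-smallest nonzero thickness corresponds to m = 5: t = (m + ½) λ / (2 n) = 5.50 × 625 / (2 × 2.357) = 729 nm.

0.729 μm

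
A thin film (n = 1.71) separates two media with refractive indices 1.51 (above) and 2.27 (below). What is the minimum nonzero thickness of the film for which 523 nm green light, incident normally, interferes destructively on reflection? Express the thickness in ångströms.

At the upper boundary (n = 1.51 to n = 1.71) the reflected ray undergoes a half-wave phase shift.
At the lower boundary (n = 1.71 to n = 2.27) the reflected ray undergoes a half-wave phase shift.
Zero or two π shifts → no net half-wave offset.
With no net inversion, destructive interference in reflection requires 2 n t = (m + ½) λ.
Minimum at m = 0: t = λ / (4 n) = 523 / (4 × 1.71) = 76.5 nm.

765 Å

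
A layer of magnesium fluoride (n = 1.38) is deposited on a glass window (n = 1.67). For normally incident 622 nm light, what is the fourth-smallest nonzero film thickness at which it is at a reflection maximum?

At the upper boundary (n = 1.0 to n = 1.38) the reflected ray undergoes a half-wave phase shift.
Bottom surface (1.38 → 1.67): reflection off a higher-index medium gives a half-wave phase shift.
The two reflections carry the same phase change, so no net offset.
So the condition for constructive reflection is 2 n t = m λ.
The fourth-smallest nonzero thickness corresponds to m = 4: t = m λ / (2 n) = 4.00 × 622 / (2 × 1.38) = 901 nm.

901 nm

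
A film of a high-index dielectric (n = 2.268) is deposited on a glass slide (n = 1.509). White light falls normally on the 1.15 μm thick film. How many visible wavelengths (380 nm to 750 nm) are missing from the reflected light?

At the upper boundary (n = 1.0 to n = 2.268) the reflected ray undergoes a half-wave phase shift.
At the lower boundary (n = 2.268 to n = 1.509) the reflected ray undergoes no phase shift.
Net: one phase inversion between the two reflected rays.
With one net inversion, destructive interference in reflection requires 2 n t = m λ.
λ = 2 n t / m = 5216 / m nm.
m=6: 869 nm (IR); m=7: 745 nm (visible); m=8: 652 nm (visible); m=9: 580 nm (visible); m=10: 522 nm (visible); m=11: 474 nm (visible); m=12: 435 nm (visible); m=13: 401 nm (visible); m=14: 373 nm (UV).

7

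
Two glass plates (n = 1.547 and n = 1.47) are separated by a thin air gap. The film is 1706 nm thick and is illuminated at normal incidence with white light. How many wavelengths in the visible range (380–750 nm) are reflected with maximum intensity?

4

Ray reflecting at the top interface goes from n = 1.547 toward n = 1.0: no phase shift.
Ray reflecting at the bottom interface goes from n = 1.0 toward n = 1.47: a half-wave phase shift.
The two reflections differ by half a wavelength.
So the condition for constructive reflection is 2 n t = (m + ½) λ.
λ = 2 n t / (m + ½) = 3412 / (m + ½) nm.
m=4: 758 nm (IR); m=5: 620 nm (visible); m=6: 525 nm (visible); m=7: 455 nm (visible); m=8: 401 nm (visible); m=9: 359 nm (UV).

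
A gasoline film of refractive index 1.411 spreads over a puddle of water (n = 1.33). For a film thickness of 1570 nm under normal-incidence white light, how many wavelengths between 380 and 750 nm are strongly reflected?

6

Top surface (1.0 → 1.411): reflection off a higher-index medium gives a half-wave phase shift.
At the lower boundary (n = 1.411 to n = 1.33) the reflected ray undergoes no phase shift.
Net: one phase inversion between the two reflected rays.
So the condition for constructive reflection is 2 n t = (m + ½) λ.
λ = 2 n t / (m + ½) = 4431 / (m + ½) nm.
m=5: 806 nm (IR); m=6: 682 nm (visible); m=7: 591 nm (visible); m=8: 521 nm (visible); m=9: 466 nm (visible); m=10: 422 nm (visible); m=11: 385 nm (visible); m=12: 354 nm (UV).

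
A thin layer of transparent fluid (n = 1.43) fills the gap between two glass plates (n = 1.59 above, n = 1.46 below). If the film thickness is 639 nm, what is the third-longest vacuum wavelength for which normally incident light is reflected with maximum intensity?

Ray reflecting at the top interface goes from n = 1.59 toward n = 1.43: no phase shift.
Bottom surface (1.43 → 1.46): reflection off a higher-index medium gives a half-wave phase shift.
The two reflections differ by half a wavelength.
So the condition for constructive reflection is 2 n t = (m + ½) λ.
λ = 2 n t / (m + ½). The third-longest wavelength is m = 2: λ = 2 × 1.43 × 639 / 2.50 = 731 nm.

731 nm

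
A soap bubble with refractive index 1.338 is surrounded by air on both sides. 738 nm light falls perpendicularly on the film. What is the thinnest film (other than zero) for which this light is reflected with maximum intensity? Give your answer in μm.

0.138 μm

At the upper boundary (n = 1.0 to n = 1.338) the reflected ray undergoes a half-wave phase shift.
Ray reflecting at the bottom interface goes from n = 1.338 toward n = 1.0: no phase shift.
Exactly one π shift → a net half-wave offset.
For maximum reflection here: 2 n t = (m + ½) λ.
Minimum at m = 0: t = λ / (4 n) = 738 / (4 × 1.338) = 138 nm.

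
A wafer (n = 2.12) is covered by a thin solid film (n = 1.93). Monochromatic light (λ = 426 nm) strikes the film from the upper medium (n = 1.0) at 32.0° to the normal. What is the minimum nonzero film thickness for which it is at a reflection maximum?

At the upper boundary (n = 1.0 to n = 1.93) the reflected ray undergoes a half-wave phase shift.
Ray reflecting at the bottom interface goes from n = 1.93 toward n = 2.12: a half-wave phase shift.
Zero or two π shifts → no net half-wave offset.
For bright reflection here: 2 n t cos θ_r = m λ.
Snell's law: 1.0 sin 32.0° = 1.93 sin θ_r → sin θ_r = 0.275, cos θ_r = 0.962.
Minimum nonzero at m = 1: t = λ / (2 n cos θ_r) = 426 / (2 × 1.93 × 0.962) = 115 nm.

115 nm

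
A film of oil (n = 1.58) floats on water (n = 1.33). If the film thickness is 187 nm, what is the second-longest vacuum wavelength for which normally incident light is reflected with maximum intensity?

394 nm

Top surface (1.0 → 1.58): reflection off a higher-index medium gives a half-wave phase shift.
At the lower boundary (n = 1.58 to n = 1.33) the reflected ray undergoes no phase shift.
The two reflections differ by half a wavelength.
With one net inversion, constructive interference in reflection requires 2 n t = (m + ½) λ.
λ = 2 n t / (m + ½). The second-longest wavelength is m = 1: λ = 2 × 1.58 × 187 / 1.50 = 394 nm.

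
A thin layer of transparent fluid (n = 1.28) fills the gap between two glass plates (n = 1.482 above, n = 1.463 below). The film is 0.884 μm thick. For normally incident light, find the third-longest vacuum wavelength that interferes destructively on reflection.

754 nm

At the upper boundary (n = 1.482 to n = 1.28) the reflected ray undergoes no phase shift.
At the lower boundary (n = 1.28 to n = 1.463) the reflected ray undergoes a half-wave phase shift.
The two reflections differ by half a wavelength.
For weak reflection here: 2 n t = m λ.
λ = 2 n t / m. The third-longest wavelength is m = 3: λ = 2 × 1.28 × 884 / 3.00 = 754 nm.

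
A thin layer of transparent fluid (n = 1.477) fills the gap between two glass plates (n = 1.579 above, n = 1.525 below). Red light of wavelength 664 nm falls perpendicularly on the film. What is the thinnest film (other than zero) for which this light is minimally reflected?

At the upper boundary (n = 1.579 to n = 1.477) the reflected ray undergoes no phase shift.
At the lower boundary (n = 1.477 to n = 1.525) the reflected ray undergoes a half-wave phase shift.
Net: one phase inversion between the two reflected rays.
So the condition for destructive reflection is 2 n t = m λ.
Minimum nonzero at m = 1: t = λ / (2 n) = 664 / (2 × 1.477) = 225 nm.

225 nm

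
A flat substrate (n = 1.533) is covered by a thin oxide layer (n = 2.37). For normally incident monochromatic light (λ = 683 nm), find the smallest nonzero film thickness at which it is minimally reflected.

Ray reflecting at the top interface goes from n = 1.0 toward n = 2.37: a half-wave phase shift.
Bottom surface (2.37 → 1.533): reflection off a lower-index medium gives no phase shift.
Net: one phase inversion between the two reflected rays.
So the condition for destructive reflection is 2 n t = m λ.
Minimum nonzero at m = 1: t = λ / (2 n) = 683 / (2 × 2.37) = 144 nm.

144 nm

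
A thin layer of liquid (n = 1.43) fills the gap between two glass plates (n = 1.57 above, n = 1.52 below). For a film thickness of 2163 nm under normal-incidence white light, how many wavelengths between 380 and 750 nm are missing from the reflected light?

8

Top surface (1.57 → 1.43): reflection off a lower-index medium gives no phase shift.
Ray reflecting at the bottom interface goes from n = 1.43 toward n = 1.52: a half-wave phase shift.
The two reflections differ by half a wavelength.
So the condition for destructive reflection is 2 n t = m λ.
λ = 2 n t / m = 6186 / m nm.
m=8: 773 nm (IR); m=9: 687 nm (visible); m=10: 619 nm (visible); m=11: 562 nm (visible); m=12: 516 nm (visible); m=13: 476 nm (visible); m=14: 442 nm (visible); m=15: 412 nm (visible); m=16: 387 nm (visible); m=17: 364 nm (UV).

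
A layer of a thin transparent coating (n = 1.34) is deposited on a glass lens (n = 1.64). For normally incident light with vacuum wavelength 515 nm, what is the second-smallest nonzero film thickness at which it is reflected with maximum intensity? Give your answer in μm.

0.384 μm

Top surface (1.0 → 1.34): reflection off a higher-index medium gives a half-wave phase shift.
Ray reflecting at the bottom interface goes from n = 1.34 toward n = 1.64: a half-wave phase shift.
Zero or two π shifts → no net half-wave offset.
So the condition for constructive reflection is 2 n t = m λ.
The second-smallest nonzero thickness corresponds to m = 2: t = m λ / (2 n) = 2.00 × 515 / (2 × 1.34) = 384 nm.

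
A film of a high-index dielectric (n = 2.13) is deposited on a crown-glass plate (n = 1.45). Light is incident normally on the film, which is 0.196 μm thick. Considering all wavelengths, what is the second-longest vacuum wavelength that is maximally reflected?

557 nm

Top surface (1.0 → 2.13): reflection off a higher-index medium gives a half-wave phase shift.
Bottom surface (2.13 → 1.45): reflection off a lower-index medium gives no phase shift.
The two reflections differ by half a wavelength.
So the condition for constructive reflection is 2 n t = (m + ½) λ.
λ = 2 n t / (m + ½). The second-longest wavelength is m = 1: λ = 2 × 2.13 × 196 / 1.50 = 557 nm.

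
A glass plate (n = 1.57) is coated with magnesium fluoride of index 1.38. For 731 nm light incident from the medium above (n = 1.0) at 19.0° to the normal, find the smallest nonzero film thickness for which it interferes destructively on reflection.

Top surface (1.0 → 1.38): reflection off a higher-index medium gives a half-wave phase shift.
At the lower boundary (n = 1.38 to n = 1.57) the reflected ray undergoes a half-wave phase shift.
Net: no relative phase inversion (both shifts match).
With no net inversion, destructive interference in reflection requires 2 n t cos θ_r = (m + ½) λ.
Snell's law: 1.0 sin 19.0° = 1.38 sin θ_r → sin θ_r = 0.236, cos θ_r = 0.972.
Minimum at m = 0: t = λ / (4 n cos θ_r) = 731 / (4 × 1.38 × 0.972) = 136 nm.

136 nm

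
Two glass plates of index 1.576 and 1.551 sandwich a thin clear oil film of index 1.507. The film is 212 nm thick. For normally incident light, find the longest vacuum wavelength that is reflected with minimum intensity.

Top surface (1.576 → 1.507): reflection off a lower-index medium gives no phase shift.
Ray reflecting at the bottom interface goes from n = 1.507 toward n = 1.551: a half-wave phase shift.
Net: one phase inversion between the two reflected rays.
So the condition for destructive reflection is 2 n t = m λ.
λ = 2 n t / m. The longest wavelength is m = 1: λ = 2 × 1.507 × 212 / 1.00 = 639 nm.

639 nm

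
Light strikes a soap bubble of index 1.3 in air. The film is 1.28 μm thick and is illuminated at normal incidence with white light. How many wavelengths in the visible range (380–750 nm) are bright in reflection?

5

Ray reflecting at the top interface goes from n = 1.0 toward n = 1.3: a half-wave phase shift.
Bottom surface (1.3 → 1.0): reflection off a lower-index medium gives no phase shift.
Net: one phase inversion between the two reflected rays.
So the condition for constructive reflection is 2 n t = (m + ½) λ.
λ = 2 n t / (m + ½) = 3328 / (m + ½) nm.
m=3: 951 nm (IR); m=4: 740 nm (visible); m=5: 605 nm (visible); m=6: 512 nm (visible); m=7: 444 nm (visible); m=8: 392 nm (visible); m=9: 350 nm (UV).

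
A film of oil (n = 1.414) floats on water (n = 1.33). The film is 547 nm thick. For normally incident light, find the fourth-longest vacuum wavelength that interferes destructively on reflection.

At the upper boundary (n = 1.0 to n = 1.414) the reflected ray undergoes a half-wave phase shift.
At the lower boundary (n = 1.414 to n = 1.33) the reflected ray undergoes no phase shift.
Exactly one π shift → a net half-wave offset.
For dark reflection here: 2 n t = m λ.
λ = 2 n t / m. The fourth-longest wavelength is m = 4: λ = 2 × 1.414 × 547 / 4.00 = 387 nm.

387 nm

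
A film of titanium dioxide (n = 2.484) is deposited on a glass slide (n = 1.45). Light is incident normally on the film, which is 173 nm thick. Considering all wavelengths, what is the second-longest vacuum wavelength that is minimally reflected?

430 nm

Ray reflecting at the top interface goes from n = 1.0 toward n = 2.484: a half-wave phase shift.
Ray reflecting at the bottom interface goes from n = 2.484 toward n = 1.45: no phase shift.
Net: one phase inversion between the two reflected rays.
For minimum reflection here: 2 n t = m λ.
λ = 2 n t / m. The second-longest wavelength is m = 2: λ = 2 × 2.484 × 173 / 2.00 = 430 nm.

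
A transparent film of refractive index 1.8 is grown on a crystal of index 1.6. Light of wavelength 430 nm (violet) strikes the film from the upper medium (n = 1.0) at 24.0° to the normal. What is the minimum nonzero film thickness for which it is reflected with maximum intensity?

61.3 nm

At the upper boundary (n = 1.0 to n = 1.8) the reflected ray undergoes a half-wave phase shift.
At the lower boundary (n = 1.8 to n = 1.6) the reflected ray undergoes no phase shift.
The two reflections differ by half a wavelength.
For maximum reflection here: 2 n t cos θ_r = (m + ½) λ.
Snell's law: 1.0 sin 24.0° = 1.8 sin θ_r → sin θ_r = 0.226, cos θ_r = 0.974.
Minimum at m = 0: t = λ / (4 n cos θ_r) = 430 / (4 × 1.8 × 0.974) = 61.3 nm.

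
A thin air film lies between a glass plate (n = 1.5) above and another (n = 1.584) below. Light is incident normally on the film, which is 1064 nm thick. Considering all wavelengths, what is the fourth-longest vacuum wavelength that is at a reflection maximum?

At the upper boundary (n = 1.5 to n = 1.0) the reflected ray undergoes no phase shift.
Ray reflecting at the bottom interface goes from n = 1.0 toward n = 1.584: a half-wave phase shift.
Net: one phase inversion between the two reflected rays.
For strong reflection here: 2 n t = (m + ½) λ.
λ = 2 n t / (m + ½). The fourth-longest wavelength is m = 3: λ = 2 × 1.0 × 1064 / 3.50 = 608 nm.

608 nm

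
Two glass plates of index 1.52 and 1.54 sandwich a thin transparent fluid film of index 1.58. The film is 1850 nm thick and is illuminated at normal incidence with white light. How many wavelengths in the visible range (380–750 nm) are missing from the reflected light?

Top surface (1.52 → 1.58): reflection off a higher-index medium gives a half-wave phase shift.
At the lower boundary (n = 1.58 to n = 1.54) the reflected ray undergoes no phase shift.
Exactly one π shift → a net half-wave offset.
For weak reflection here: 2 n t = m λ.
λ = 2 n t / m = 5846 / m nm.
m=7: 835 nm (IR); m=8: 731 nm (visible); m=9: 650 nm (visible); m=10: 585 nm (visible); m=11: 531 nm (visible); m=12: 487 nm (visible); m=13: 450 nm (visible); m=14: 418 nm (visible); m=15: 390 nm (visible); m=16: 365 nm (UV).

8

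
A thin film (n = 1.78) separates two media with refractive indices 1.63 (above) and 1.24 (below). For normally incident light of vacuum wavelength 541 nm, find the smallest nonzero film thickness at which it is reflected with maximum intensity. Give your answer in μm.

0.0760 μm

Ray reflecting at the top interface goes from n = 1.63 toward n = 1.78: a half-wave phase shift.
At the lower boundary (n = 1.78 to n = 1.24) the reflected ray undergoes no phase shift.
Exactly one π shift → a net half-wave offset.
For maximum reflection here: 2 n t = (m + ½) λ.
Minimum at m = 0: t = λ / (4 n) = 541 / (4 × 1.78) = 76.0 nm.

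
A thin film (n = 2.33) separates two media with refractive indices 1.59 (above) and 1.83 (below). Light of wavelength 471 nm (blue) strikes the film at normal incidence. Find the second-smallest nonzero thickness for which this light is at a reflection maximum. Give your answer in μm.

0.152 μm

At the upper boundary (n = 1.59 to n = 2.33) the reflected ray undergoes a half-wave phase shift.
At the lower boundary (n = 2.33 to n = 1.83) the reflected ray undergoes no phase shift.
Net: one phase inversion between the two reflected rays.
For strong reflection here: 2 n t = (m + ½) λ.
The second-smallest nonzero thickness corresponds to m = 1: t = (m + ½) λ / (2 n) = 1.50 × 471 / (2 × 2.33) = 152 nm.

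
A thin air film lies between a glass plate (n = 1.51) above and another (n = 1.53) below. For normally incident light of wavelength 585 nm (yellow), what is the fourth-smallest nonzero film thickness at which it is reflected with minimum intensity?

Top surface (1.51 → 1.0): reflection off a lower-index medium gives no phase shift.
Ray reflecting at the bottom interface goes from n = 1.0 toward n = 1.53: a half-wave phase shift.
Exactly one π shift → a net half-wave offset.
So the condition for destructive reflection is 2 n t = m λ.
The fourth-smallest nonzero thickness corresponds to m = 4: t = m λ / (2 n) = 4.00 × 585 / (2 × 1.0) = 1170 nm.

1170 nm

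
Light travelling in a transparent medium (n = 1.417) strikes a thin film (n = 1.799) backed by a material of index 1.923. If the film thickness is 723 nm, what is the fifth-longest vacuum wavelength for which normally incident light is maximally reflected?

Top surface (1.417 → 1.799): reflection off a higher-index medium gives a half-wave phase shift.
Bottom surface (1.799 → 1.923): reflection off a higher-index medium gives a half-wave phase shift.
Net: no relative phase inversion (both shifts match).
For bright reflection here: 2 n t = m λ.
λ = 2 n t / m. The fifth-longest wavelength is m = 5: λ = 2 × 1.799 × 723 / 5.00 = 520 nm.

520 nm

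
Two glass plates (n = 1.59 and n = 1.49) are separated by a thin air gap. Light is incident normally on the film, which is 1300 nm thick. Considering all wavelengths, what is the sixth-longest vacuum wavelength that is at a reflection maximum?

473 nm

Ray reflecting at the top interface goes from n = 1.59 toward n = 1.0: no phase shift.
At the lower boundary (n = 1.0 to n = 1.49) the reflected ray undergoes a half-wave phase shift.
Exactly one π shift → a net half-wave offset.
For strong reflection here: 2 n t = (m + ½) λ.
λ = 2 n t / (m + ½). The sixth-longest wavelength is m = 5: λ = 2 × 1.0 × 1300 / 5.50 = 473 nm.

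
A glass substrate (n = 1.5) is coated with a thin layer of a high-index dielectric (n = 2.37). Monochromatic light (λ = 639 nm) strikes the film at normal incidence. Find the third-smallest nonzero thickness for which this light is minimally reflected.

At the upper boundary (n = 1.0 to n = 2.37) the reflected ray undergoes a half-wave phase shift.
Bottom surface (2.37 → 1.5): reflection off a lower-index medium gives no phase shift.
Exactly one π shift → a net half-wave offset.
So the condition for destructive reflection is 2 n t = m λ.
The third-smallest nonzero thickness corresponds to m = 3: t = m λ / (2 n) = 3.00 × 639 / (2 × 2.37) = 404 nm.

404 nm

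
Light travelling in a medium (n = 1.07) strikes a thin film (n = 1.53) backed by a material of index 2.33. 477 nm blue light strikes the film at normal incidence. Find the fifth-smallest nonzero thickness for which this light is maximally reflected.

779 nm

Ray reflecting at the top interface goes from n = 1.07 toward n = 1.53: a half-wave phase shift.
Bottom surface (1.53 → 2.33): reflection off a higher-index medium gives a half-wave phase shift.
Zero or two π shifts → no net half-wave offset.
For maximum reflection here: 2 n t = m λ.
The fifth-smallest nonzero thickness corresponds to m = 5: t = m λ / (2 n) = 5.00 × 477 / (2 × 1.53) = 779 nm.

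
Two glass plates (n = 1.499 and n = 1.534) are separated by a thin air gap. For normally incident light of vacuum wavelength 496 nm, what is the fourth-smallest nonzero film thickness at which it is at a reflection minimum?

992 nm

Ray reflecting at the top interface goes from n = 1.499 toward n = 1.0: no phase shift.
Bottom surface (1.0 → 1.534): reflection off a higher-index medium gives a half-wave phase shift.
Net: one phase inversion between the two reflected rays.
With one net inversion, destructive interference in reflection requires 2 n t = m λ.
The fourth-smallest nonzero thickness corresponds to m = 4: t = m λ / (2 n) = 4.00 × 496 / (2 × 1.0) = 992 nm.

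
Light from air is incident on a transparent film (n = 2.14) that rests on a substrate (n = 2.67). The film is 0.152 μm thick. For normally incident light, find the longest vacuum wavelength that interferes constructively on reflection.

651 nm

Ray reflecting at the top interface goes from n = 1.0 toward n = 2.14: a half-wave phase shift.
Ray reflecting at the bottom interface goes from n = 2.14 toward n = 2.67: a half-wave phase shift.
Net: no relative phase inversion (both shifts match).
With no net inversion, constructive interference in reflection requires 2 n t = m λ.
λ = 2 n t / m. The longest wavelength is m = 1: λ = 2 × 2.14 × 152 / 1.00 = 651 nm.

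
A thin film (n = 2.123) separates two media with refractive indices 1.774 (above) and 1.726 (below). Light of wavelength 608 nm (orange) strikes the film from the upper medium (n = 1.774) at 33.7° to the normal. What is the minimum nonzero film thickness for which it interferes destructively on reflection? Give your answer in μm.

0.162 μm

At the upper boundary (n = 1.774 to n = 2.123) the reflected ray undergoes a half-wave phase shift.
At the lower boundary (n = 2.123 to n = 1.726) the reflected ray undergoes no phase shift.
Exactly one π shift → a net half-wave offset.
So the condition for destructive reflection is 2 n t cos θ_r = m λ.
Snell's law: 1.774 sin 33.7° = 2.123 sin θ_r → sin θ_r = 0.464, cos θ_r = 0.886.
Minimum nonzero at m = 1: t = λ / (2 n cos θ_r) = 608 / (2 × 2.123 × 0.886) = 162 nm.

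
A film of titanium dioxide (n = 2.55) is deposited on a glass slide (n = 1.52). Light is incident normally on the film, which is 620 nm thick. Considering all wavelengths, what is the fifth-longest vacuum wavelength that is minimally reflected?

Ray reflecting at the top interface goes from n = 1.0 toward n = 2.55: a half-wave phase shift.
Ray reflecting at the bottom interface goes from n = 2.55 toward n = 1.52: no phase shift.
Net: one phase inversion between the two reflected rays.
With one net inversion, destructive interference in reflection requires 2 n t = m λ.
λ = 2 n t / m. The fifth-longest wavelength is m = 5: λ = 2 × 2.55 × 620 / 5.00 = 632 nm.

632 nm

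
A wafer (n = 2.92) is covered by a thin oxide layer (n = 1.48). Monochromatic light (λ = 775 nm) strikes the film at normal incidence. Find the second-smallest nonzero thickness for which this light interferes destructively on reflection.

393 nm

At the upper boundary (n = 1.0 to n = 1.48) the reflected ray undergoes a half-wave phase shift.
Bottom surface (1.48 → 2.92): reflection off a higher-index medium gives a half-wave phase shift.
The two reflections carry the same phase change, so no net offset.
So the condition for destructive reflection is 2 n t = (m + ½) λ.
The second-smallest nonzero thickness corresponds to m = 1: t = (m + ½) λ / (2 n) = 1.50 × 775 / (2 × 1.48) = 393 nm.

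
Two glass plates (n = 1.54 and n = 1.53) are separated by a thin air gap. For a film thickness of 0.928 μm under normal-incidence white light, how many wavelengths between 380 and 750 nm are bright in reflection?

3

Ray reflecting at the top interface goes from n = 1.54 toward n = 1.0: no phase shift.
Ray reflecting at the bottom interface goes from n = 1.0 toward n = 1.53: a half-wave phase shift.
Exactly one π shift → a net half-wave offset.
With one net inversion, constructive interference in reflection requires 2 n t = (m + ½) λ.
λ = 2 n t / (m + ½) = 1856 / (m + ½) nm.
m=1: 1237 nm (IR); m=2: 742 nm (visible); m=3: 530 nm (visible); m=4: 412 nm (visible); m=5: 337 nm (UV).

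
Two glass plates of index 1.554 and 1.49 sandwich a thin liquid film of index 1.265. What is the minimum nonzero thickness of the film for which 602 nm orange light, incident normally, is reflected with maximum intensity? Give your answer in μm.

At the upper boundary (n = 1.554 to n = 1.265) the reflected ray undergoes no phase shift.
Ray reflecting at the bottom interface goes from n = 1.265 toward n = 1.49: a half-wave phase shift.
Exactly one π shift → a net half-wave offset.
So the condition for constructive reflection is 2 n t = (m + ½) λ.
Minimum at m = 0: t = λ / (4 n) = 602 / (4 × 1.265) = 119 nm.

0.119 μm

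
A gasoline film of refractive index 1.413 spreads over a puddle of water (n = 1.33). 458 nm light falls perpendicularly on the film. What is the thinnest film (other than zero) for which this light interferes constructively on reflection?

At the upper boundary (n = 1.0 to n = 1.413) the reflected ray undergoes a half-wave phase shift.
Ray reflecting at the bottom interface goes from n = 1.413 toward n = 1.33: no phase shift.
Net: one phase inversion between the two reflected rays.
With one net inversion, constructive interference in reflection requires 2 n t = (m + ½) λ.
Minimum at m = 0: t = λ / (4 n) = 458 / (4 × 1.413) = 81.0 nm.

81.0 nm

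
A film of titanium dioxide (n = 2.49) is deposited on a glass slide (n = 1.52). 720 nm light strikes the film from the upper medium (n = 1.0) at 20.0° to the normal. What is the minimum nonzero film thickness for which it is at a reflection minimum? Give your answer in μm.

0.146 μm

Ray reflecting at the top interface goes from n = 1.0 toward n = 2.49: a half-wave phase shift.
At the lower boundary (n = 2.49 to n = 1.52) the reflected ray undergoes no phase shift.
The two reflections differ by half a wavelength.
For weak reflection here: 2 n t cos θ_r = m λ.
Snell's law: 1.0 sin 20.0° = 2.49 sin θ_r → sin θ_r = 0.137, cos θ_r = 0.991.
Minimum nonzero at m = 1: t = λ / (2 n cos θ_r) = 720 / (2 × 2.49 × 0.991) = 146 nm.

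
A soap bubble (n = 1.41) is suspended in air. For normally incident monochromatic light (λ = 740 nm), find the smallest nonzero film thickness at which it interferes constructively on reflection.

Top surface (1.0 → 1.41): reflection off a higher-index medium gives a half-wave phase shift.
Ray reflecting at the bottom interface goes from n = 1.41 toward n = 1.0: no phase shift.
The two reflections differ by half a wavelength.
With one net inversion, constructive interference in reflection requires 2 n t = (m + ½) λ.
Minimum at m = 0: t = λ / (4 n) = 740 / (4 × 1.41) = 131 nm.

131 nm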